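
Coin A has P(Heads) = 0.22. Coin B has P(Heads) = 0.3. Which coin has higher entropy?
B

For binary distributions, entropy is maximized at p=0.5 and decreases as p moves toward 0 or 1.

H(A) = H(0.22) = 0.7602 bits
H(B) = H(0.3) = 0.8813 bits

Distribution B (p=0.3) is closer to uniform (p=0.5), so it has higher entropy.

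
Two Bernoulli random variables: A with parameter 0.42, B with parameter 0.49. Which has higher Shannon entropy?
B

For binary distributions, entropy is maximized at p=0.5 and decreases as p moves toward 0 or 1.

H(A) = H(0.42) = 0.9815 bits
H(B) = H(0.49) = 0.9997 bits

Distribution B (p=0.49) is closer to uniform (p=0.5), so it has higher entropy.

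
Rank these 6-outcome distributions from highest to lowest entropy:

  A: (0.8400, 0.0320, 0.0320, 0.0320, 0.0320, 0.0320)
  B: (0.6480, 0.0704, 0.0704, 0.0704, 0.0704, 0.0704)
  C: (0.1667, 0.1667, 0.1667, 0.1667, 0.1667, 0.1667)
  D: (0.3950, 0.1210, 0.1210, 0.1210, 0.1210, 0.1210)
C > D > B > A

Key insight: Entropy is maximized by uniform distributions and minimized by concentrated distributions.

Entropies:
  H(A) = 1.0058 bits
  H(B) = 1.7532 bits
  H(C) = 2.5850 bits
  H(D) = 2.3727 bits

Ranking: C > D > B > A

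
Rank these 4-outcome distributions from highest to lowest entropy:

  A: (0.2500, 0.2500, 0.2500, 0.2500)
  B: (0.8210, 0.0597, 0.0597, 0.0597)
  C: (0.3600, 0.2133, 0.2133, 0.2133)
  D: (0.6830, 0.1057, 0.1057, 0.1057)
A > C > D > B

Key insight: Entropy is maximized by uniform distributions and minimized by concentrated distributions.

Entropies:
  H(A) = 2.0000 bits
  H(B) = 0.9616 bits
  H(C) = 1.9571 bits
  H(D) = 1.4035 bits

Ranking: A > C > D > B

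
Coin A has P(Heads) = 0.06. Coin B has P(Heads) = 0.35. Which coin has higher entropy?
B

For binary distributions, entropy is maximized at p=0.5 and decreases as p moves toward 0 or 1.

H(A) = H(0.06) = 0.3274 bits
H(B) = H(0.35) = 0.9341 bits

Distribution B (p=0.35) is closer to uniform (p=0.5), so it has higher entropy.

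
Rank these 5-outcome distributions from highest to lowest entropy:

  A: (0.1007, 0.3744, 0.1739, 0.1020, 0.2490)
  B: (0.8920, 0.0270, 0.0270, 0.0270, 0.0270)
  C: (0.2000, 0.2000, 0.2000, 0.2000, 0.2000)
C > A > B

Key insight: Entropy is maximized by uniform distributions and minimized by concentrated distributions.

- Uniform distributions have maximum entropy log₂(5) = 2.3219 bits
- The more "peaked" or concentrated a distribution, the lower its entropy

Entropies:
  H(A) = 2.1384 bits
  H(B) = 0.7099 bits
  H(C) = 2.3219 bits

Ranking: C > A > B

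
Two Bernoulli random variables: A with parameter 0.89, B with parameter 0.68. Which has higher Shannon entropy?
B

For binary distributions, entropy is maximized at p=0.5 and decreases as p moves toward 0 or 1.

H(A) = H(0.89) = 0.4999 bits
H(B) = H(0.68) = 0.9044 bits

Distribution B (p=0.68) is closer to uniform (p=0.5), so it has higher entropy.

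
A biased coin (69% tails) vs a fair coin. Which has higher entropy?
Fair coin

The fair coin is uniform (p=0.5), maximizing binary entropy at 1 bit. The biased coin has H(0.69) ≈ 0.893 bits — its outcome is more predictable, so its entropy is lower.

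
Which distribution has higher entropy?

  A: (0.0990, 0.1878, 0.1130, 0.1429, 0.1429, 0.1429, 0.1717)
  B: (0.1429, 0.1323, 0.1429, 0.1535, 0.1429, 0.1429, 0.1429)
B

Both distributions are close to uniform, making this a harder comparison.

H(A) = 2.7784 bits
H(B) = 2.8062 bits

The distribution closer to uniform has higher entropy.
Answer: B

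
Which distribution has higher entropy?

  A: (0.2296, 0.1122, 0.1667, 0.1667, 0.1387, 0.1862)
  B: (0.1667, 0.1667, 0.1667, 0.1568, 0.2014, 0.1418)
B

Both distributions are close to uniform, making this a harder comparison.

H(A) = 2.5500 bits
H(B) = 2.5768 bits

The distribution closer to uniform has higher entropy.
Answer: B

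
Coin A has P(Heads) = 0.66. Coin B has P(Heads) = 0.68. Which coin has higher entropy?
A

For binary distributions, entropy is maximized at p=0.5 and decreases as p moves toward 0 or 1.

H(A) = H(0.66) = 0.9248 bits
H(B) = H(0.68) = 0.9044 bits

Distribution A (p=0.66) is closer to uniform (p=0.5), so it has higher entropy.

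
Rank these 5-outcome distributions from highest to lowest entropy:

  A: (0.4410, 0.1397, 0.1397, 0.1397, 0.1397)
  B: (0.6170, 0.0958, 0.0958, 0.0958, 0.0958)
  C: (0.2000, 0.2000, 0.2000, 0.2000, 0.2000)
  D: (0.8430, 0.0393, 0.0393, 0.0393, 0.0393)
C > A > B > D

Key insight: Entropy is maximized by uniform distributions and minimized by concentrated distributions.

Entropies:
  H(A) = 2.1079 bits
  H(B) = 1.7261 bits
  H(C) = 2.3219 bits
  H(D) = 0.9411 bits

Ranking: C > A > B > D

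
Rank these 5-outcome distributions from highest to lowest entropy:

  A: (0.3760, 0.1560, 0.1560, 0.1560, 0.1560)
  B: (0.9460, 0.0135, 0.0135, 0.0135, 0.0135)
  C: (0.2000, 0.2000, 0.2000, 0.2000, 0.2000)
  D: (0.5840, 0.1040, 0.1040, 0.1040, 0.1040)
C > A > D > B

Key insight: Entropy is maximized by uniform distributions and minimized by concentrated distributions.

Entropies:
  H(A) = 2.2032 bits
  H(B) = 0.4112 bits
  H(C) = 2.3219 bits
  H(D) = 1.8115 bits

Ranking: C > A > D > B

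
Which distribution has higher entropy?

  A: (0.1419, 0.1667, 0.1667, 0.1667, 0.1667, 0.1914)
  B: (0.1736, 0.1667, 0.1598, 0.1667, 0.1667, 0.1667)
B

Both distributions are close to uniform, making this a harder comparison.

H(A) = 2.5796 bits
H(B) = 2.5845 bits

The distribution closer to uniform has higher entropy.
Answer: B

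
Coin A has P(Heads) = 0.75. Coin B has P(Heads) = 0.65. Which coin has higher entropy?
B

For binary distributions, entropy is maximized at p=0.5 and decreases as p moves toward 0 or 1.

H(A) = H(0.75) = 0.8113 bits
H(B) = H(0.65) = 0.9341 bits

Distribution B (p=0.65) is closer to uniform (p=0.5), so it has higher entropy.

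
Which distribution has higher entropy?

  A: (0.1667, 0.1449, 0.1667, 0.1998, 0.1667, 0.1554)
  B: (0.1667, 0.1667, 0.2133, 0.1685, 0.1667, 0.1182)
A

Both distributions are close to uniform, making this a harder comparison.

H(A) = 2.5778 bits
H(B) = 2.5650 bits

The distribution closer to uniform has higher entropy.
Answer: A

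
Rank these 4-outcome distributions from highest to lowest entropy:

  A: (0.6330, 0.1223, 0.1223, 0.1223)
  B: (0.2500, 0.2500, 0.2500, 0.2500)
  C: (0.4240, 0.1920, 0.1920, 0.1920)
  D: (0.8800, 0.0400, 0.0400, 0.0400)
B > C > A > D

Key insight: Entropy is maximized by uniform distributions and minimized by concentrated distributions.

Entropies:
  H(A) = 1.5300 bits
  H(B) = 2.0000 bits
  H(C) = 1.8962 bits
  H(D) = 0.7196 bits

Ranking: B > C > A > D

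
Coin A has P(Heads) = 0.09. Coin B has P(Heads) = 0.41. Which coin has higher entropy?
B

For binary distributions, entropy is maximized at p=0.5 and decreases as p moves toward 0 or 1.

H(A) = H(0.09) = 0.4365 bits
H(B) = H(0.41) = 0.9765 bits

Distribution B (p=0.41) is closer to uniform (p=0.5), so it has higher entropy.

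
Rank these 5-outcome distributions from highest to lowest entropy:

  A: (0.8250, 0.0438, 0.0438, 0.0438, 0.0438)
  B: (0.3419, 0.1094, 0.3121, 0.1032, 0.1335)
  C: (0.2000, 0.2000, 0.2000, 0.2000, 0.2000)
C > B > A

Key insight: Entropy is maximized by uniform distributions and minimized by concentrated distributions.

- Uniform distributions have maximum entropy log₂(5) = 2.3219 bits
- The more "peaked" or concentrated a distribution, the lower its entropy

Entropies:
  H(A) = 1.0190 bits
  H(B) = 2.1288 bits
  H(C) = 2.3219 bits

Ranking: C > B > A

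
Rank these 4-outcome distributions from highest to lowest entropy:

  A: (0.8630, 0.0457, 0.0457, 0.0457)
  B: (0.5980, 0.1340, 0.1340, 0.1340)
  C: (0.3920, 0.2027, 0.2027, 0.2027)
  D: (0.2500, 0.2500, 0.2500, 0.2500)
D > C > B > A

Key insight: Entropy is maximized by uniform distributions and minimized by concentrated distributions.

Entropies:
  H(A) = 0.7935 bits
  H(B) = 1.6093 bits
  H(C) = 1.9297 bits
  H(D) = 2.0000 bits

Ranking: D > C > B > A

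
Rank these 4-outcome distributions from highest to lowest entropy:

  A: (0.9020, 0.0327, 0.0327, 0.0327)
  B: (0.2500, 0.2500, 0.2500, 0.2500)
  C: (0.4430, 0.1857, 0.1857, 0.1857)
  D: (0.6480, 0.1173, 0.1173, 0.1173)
B > C > D > A

Key insight: Entropy is maximized by uniform distributions and minimized by concentrated distributions.

Entropies:
  H(A) = 0.6179 bits
  H(B) = 2.0000 bits
  H(C) = 1.8734 bits
  H(D) = 1.4937 bits

Ranking: B > C > D > A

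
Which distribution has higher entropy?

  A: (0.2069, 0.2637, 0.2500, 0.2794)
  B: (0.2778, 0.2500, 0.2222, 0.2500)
B

Both distributions are close to uniform, making this a harder comparison.

H(A) = 1.9914 bits
H(B) = 1.9955 bits

The distribution closer to uniform has higher entropy.
Answer: B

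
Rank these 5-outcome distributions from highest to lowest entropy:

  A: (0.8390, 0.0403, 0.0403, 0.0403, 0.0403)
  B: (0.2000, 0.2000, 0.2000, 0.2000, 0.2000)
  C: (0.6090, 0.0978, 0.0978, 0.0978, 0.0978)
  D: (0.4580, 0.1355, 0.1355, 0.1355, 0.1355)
B > D > C > A

Key insight: Entropy is maximized by uniform distributions and minimized by concentrated distributions.

Entropies:
  H(A) = 0.9587 bits
  H(B) = 2.3219 bits
  H(C) = 1.7474 bits
  H(D) = 2.0789 bits

Ranking: B > D > C > A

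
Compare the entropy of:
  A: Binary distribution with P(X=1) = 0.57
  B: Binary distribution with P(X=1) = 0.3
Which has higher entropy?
A

For binary distributions, entropy is maximized at p=0.5 and decreases as p moves toward 0 or 1.

H(A) = H(0.57) = 0.9858 bits
H(B) = H(0.3) = 0.8813 bits

Distribution A (p=0.57) is closer to uniform (p=0.5), so it has higher entropy.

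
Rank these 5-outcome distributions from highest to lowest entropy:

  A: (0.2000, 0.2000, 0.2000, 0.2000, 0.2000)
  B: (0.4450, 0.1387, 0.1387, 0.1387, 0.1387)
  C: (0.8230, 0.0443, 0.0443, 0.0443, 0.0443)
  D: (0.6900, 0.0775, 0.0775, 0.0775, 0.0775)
A > B > D > C

Key insight: Entropy is maximized by uniform distributions and minimized by concentrated distributions.

Entropies:
  H(A) = 2.3219 bits
  H(B) = 2.1013 bits
  H(C) = 1.0275 bits
  H(D) = 1.5132 bits

Ranking: A > B > D > C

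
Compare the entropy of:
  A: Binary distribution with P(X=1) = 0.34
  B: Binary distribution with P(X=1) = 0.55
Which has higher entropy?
B

For binary distributions, entropy is maximized at p=0.5 and decreases as p moves toward 0 or 1.

H(A) = H(0.34) = 0.9248 bits
H(B) = H(0.55) = 0.9928 bits

Distribution B (p=0.55) is closer to uniform (p=0.5), so it has higher entropy.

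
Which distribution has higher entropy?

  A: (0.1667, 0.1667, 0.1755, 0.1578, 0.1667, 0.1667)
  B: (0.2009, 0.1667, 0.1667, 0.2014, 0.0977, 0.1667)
A

Both distributions are close to uniform, making this a harder comparison.

H(A) = 2.5843 bits
H(B) = 2.5511 bits

The distribution closer to uniform has higher entropy.
Answer: A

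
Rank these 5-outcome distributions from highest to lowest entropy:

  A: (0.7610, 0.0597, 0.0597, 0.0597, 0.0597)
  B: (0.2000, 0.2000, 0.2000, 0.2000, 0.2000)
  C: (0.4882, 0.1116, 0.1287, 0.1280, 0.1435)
B > C > A

Key insight: Entropy is maximized by uniform distributions and minimized by concentrated distributions.

- Uniform distributions have maximum entropy log₂(5) = 2.3219 bits
- The more "peaked" or concentrated a distribution, the lower its entropy

Entropies:
  H(A) = 1.2714 bits
  H(B) = 2.3219 bits
  H(C) = 2.0204 bits

Ranking: B > C > A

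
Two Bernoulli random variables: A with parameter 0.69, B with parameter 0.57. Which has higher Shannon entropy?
B

For binary distributions, entropy is maximized at p=0.5 and decreases as p moves toward 0 or 1.

H(A) = H(0.69) = 0.8932 bits
H(B) = H(0.57) = 0.9858 bits

Distribution B (p=0.57) is closer to uniform (p=0.5), so it has higher entropy.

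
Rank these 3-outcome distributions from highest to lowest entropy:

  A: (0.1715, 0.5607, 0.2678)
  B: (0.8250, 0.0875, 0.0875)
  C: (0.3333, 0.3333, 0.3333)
C > A > B

Key insight: Entropy is maximized by uniform distributions and minimized by concentrated distributions.

- Uniform distributions have maximum entropy log₂(3) = 1.5850 bits
- The more "peaked" or concentrated a distribution, the lower its entropy

Entropies:
  H(A) = 1.4133 bits
  H(B) = 0.8440 bits
  H(C) = 1.5850 bits

Ranking: C > A > B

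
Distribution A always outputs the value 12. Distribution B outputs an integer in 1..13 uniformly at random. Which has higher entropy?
B

A is deterministic, so H(A) = 0. B is uniform over 13 outcomes, so H(B) = log₂(13) = 3.700 bits. Any distribution with genuine randomness has higher entropy than a deterministic one.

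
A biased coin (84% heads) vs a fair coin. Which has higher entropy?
Fair coin

The fair coin is uniform (p=0.5), maximizing binary entropy at 1 bit. The biased coin has H(0.84) ≈ 0.634 bits — its outcome is more predictable, so its entropy is lower.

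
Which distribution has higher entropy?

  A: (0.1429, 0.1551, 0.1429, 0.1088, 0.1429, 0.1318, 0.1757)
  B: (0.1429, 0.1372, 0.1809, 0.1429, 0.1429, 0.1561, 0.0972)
A

Both distributions are close to uniform, making this a harder comparison.

H(A) = 2.7945 bits
H(B) = 2.7877 bits

The distribution closer to uniform has higher entropy.
Answer: A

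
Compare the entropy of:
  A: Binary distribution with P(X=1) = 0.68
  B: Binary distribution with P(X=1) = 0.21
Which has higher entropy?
A

For binary distributions, entropy is maximized at p=0.5 and decreases as p moves toward 0 or 1.

H(A) = H(0.68) = 0.9044 bits
H(B) = H(0.21) = 0.7415 bits

Distribution A (p=0.68) is closer to uniform (p=0.5), so it has higher entropy.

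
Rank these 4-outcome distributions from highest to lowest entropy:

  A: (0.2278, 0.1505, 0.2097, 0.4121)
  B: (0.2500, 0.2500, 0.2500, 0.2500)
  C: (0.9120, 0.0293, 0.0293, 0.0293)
B > A > C

Key insight: Entropy is maximized by uniform distributions and minimized by concentrated distributions.

- Uniform distributions have maximum entropy log₂(4) = 2.0000 bits
- The more "peaked" or concentrated a distribution, the lower its entropy

Entropies:
  H(A) = 1.8969 bits
  H(B) = 2.0000 bits
  H(C) = 0.5692 bits

Ranking: B > A > C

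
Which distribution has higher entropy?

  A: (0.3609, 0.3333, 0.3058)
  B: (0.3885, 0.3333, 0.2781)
A

Both distributions are close to uniform, making this a harder comparison.

H(A) = 1.5817 bits
H(B) = 1.5717 bits

The distribution closer to uniform has higher entropy.
Answer: A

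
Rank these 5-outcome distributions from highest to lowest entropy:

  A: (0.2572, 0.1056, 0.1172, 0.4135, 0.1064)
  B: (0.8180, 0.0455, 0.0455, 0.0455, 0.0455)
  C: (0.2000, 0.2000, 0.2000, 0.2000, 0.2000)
C > A > B

Key insight: Entropy is maximized by uniform distributions and minimized by concentrated distributions.

- Uniform distributions have maximum entropy log₂(5) = 2.3219 bits
- The more "peaked" or concentrated a distribution, the lower its entropy

Entropies:
  H(A) = 2.0797 bits
  H(B) = 1.0484 bits
  H(C) = 2.3219 bits

Ranking: C > A > B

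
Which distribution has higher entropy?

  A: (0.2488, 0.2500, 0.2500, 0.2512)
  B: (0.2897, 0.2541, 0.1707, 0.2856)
A

Both distributions are close to uniform, making this a harder comparison.

H(A) = 2.0000 bits
H(B) = 1.9717 bits

The distribution closer to uniform has higher entropy.
Answer: A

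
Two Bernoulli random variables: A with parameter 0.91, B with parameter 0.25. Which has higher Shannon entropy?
B

For binary distributions, entropy is maximized at p=0.5 and decreases as p moves toward 0 or 1.

H(A) = H(0.91) = 0.4365 bits
H(B) = H(0.25) = 0.8113 bits

Distribution B (p=0.25) is closer to uniform (p=0.5), so it has higher entropy.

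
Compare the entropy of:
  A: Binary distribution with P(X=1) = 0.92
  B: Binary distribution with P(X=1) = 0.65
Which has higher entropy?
B

For binary distributions, entropy is maximized at p=0.5 and decreases as p moves toward 0 or 1.

H(A) = H(0.92) = 0.4022 bits
H(B) = H(0.65) = 0.9341 bits

Distribution B (p=0.65) is closer to uniform (p=0.5), so it has higher entropy.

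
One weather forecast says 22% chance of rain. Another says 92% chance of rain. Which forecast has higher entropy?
22% forecast

Treat each forecast as a Bernoulli distribution. Binary entropy is maximized at p=0.5 and falls off symmetrically toward 0 or 1. The 22% forecast is closer to 50%, so it is more uncertain. H(22%) ≈ 0.760 bits, H(92%) ≈ 0.402 bits.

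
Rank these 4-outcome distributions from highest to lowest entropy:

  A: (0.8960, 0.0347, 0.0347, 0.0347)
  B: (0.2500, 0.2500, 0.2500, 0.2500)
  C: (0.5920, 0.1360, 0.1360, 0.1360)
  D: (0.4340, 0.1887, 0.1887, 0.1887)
B > D > C > A

Key insight: Entropy is maximized by uniform distributions and minimized by concentrated distributions.

Entropies:
  H(A) = 0.6464 bits
  H(B) = 2.0000 bits
  H(C) = 1.6221 bits
  H(D) = 1.8845 bits

Ranking: B > D > C > A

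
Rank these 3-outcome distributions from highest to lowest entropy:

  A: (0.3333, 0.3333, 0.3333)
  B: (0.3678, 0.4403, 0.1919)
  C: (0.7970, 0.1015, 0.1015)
A > B > C

Key insight: Entropy is maximized by uniform distributions and minimized by concentrated distributions.

- Uniform distributions have maximum entropy log₂(3) = 1.5850 bits
- The more "peaked" or concentrated a distribution, the lower its entropy

Entropies:
  H(A) = 1.5850 bits
  H(B) = 1.5088 bits
  H(C) = 0.9309 bits

Ranking: A > B > C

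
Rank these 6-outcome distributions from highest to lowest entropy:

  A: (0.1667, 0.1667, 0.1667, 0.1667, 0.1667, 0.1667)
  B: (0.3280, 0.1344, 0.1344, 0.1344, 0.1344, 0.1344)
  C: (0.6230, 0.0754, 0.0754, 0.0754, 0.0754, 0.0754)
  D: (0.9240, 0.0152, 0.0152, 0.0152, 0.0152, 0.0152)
A > B > C > D

Key insight: Entropy is maximized by uniform distributions and minimized by concentrated distributions.

Entropies:
  H(A) = 2.5850 bits
  H(B) = 2.4732 bits
  H(C) = 1.8313 bits
  H(D) = 0.5644 bits

Ranking: A > B > C > D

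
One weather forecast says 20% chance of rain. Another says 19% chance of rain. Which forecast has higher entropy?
20% forecast

Treat each forecast as a Bernoulli distribution. Binary entropy is maximized at p=0.5 and falls off symmetrically toward 0 or 1. The 20% forecast is closer to 50%, so it is more uncertain. H(20%) ≈ 0.722 bits, H(19%) ≈ 0.701 bits.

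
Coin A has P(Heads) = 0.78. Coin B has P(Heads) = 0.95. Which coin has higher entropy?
A

For binary distributions, entropy is maximized at p=0.5 and decreases as p moves toward 0 or 1.

H(A) = H(0.78) = 0.7602 bits
H(B) = H(0.95) = 0.2864 bits

Distribution A (p=0.78) is closer to uniform (p=0.5), so it has higher entropy.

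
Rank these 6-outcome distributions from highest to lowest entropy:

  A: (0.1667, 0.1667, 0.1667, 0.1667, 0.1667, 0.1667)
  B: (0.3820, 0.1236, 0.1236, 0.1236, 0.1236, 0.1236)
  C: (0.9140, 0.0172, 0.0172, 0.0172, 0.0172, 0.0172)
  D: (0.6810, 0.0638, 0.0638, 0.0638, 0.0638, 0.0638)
A > B > D > C

Key insight: Entropy is maximized by uniform distributions and minimized by concentrated distributions.

Entropies:
  H(A) = 2.5850 bits
  H(B) = 2.3944 bits
  H(C) = 0.6227 bits
  H(D) = 1.6440 bits

Ranking: A > B > D > C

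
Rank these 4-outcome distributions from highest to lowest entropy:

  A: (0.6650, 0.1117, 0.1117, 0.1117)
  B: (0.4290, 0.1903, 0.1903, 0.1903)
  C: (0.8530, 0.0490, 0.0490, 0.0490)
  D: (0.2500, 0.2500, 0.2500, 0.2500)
D > B > A > C

Key insight: Entropy is maximized by uniform distributions and minimized by concentrated distributions.

Entropies:
  H(A) = 1.4509 bits
  H(B) = 1.8904 bits
  H(C) = 0.8353 bits
  H(D) = 2.0000 bits

Ranking: D > B > A > C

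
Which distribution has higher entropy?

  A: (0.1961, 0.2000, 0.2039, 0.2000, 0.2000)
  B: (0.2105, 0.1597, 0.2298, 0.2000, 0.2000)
A

Both distributions are close to uniform, making this a harder comparison.

H(A) = 2.3218 bits
H(B) = 2.3122 bits

The distribution closer to uniform has higher entropy.
Answer: A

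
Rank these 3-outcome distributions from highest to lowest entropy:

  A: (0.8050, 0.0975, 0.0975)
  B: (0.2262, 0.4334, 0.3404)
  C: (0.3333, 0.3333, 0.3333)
C > B > A

Key insight: Entropy is maximized by uniform distributions and minimized by concentrated distributions.

- Uniform distributions have maximum entropy log₂(3) = 1.5850 bits
- The more "peaked" or concentrated a distribution, the lower its entropy

Entropies:
  H(A) = 0.9068 bits
  H(B) = 1.5370 bits
  H(C) = 1.5850 bits

Ranking: C > B > A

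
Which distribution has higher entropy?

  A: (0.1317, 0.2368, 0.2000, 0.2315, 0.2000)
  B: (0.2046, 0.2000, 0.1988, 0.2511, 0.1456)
B

Both distributions are close to uniform, making this a harder comparison.

H(A) = 2.2948 bits
H(B) = 2.3013 bits

The distribution closer to uniform has higher entropy.
Answer: B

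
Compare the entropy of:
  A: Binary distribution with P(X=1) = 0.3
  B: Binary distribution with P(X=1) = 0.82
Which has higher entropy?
A

For binary distributions, entropy is maximized at p=0.5 and decreases as p moves toward 0 or 1.

H(A) = H(0.3) = 0.8813 bits
H(B) = H(0.82) = 0.6801 bits

Distribution A (p=0.3) is closer to uniform (p=0.5), so it has higher entropy.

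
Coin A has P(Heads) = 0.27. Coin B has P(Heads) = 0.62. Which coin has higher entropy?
B

For binary distributions, entropy is maximized at p=0.5 and decreases as p moves toward 0 or 1.

H(A) = H(0.27) = 0.8415 bits
H(B) = H(0.62) = 0.9580 bits

Distribution B (p=0.62) is closer to uniform (p=0.5), so it has higher entropy.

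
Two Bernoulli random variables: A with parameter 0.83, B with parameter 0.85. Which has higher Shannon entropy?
A

For binary distributions, entropy is maximized at p=0.5 and decreases as p moves toward 0 or 1.

H(A) = H(0.83) = 0.6577 bits
H(B) = H(0.85) = 0.6098 bits

Distribution A (p=0.83) is closer to uniform (p=0.5), so it has higher entropy.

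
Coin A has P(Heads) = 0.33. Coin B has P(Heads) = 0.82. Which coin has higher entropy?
A

For binary distributions, entropy is maximized at p=0.5 and decreases as p moves toward 0 or 1.

H(A) = H(0.33) = 0.9149 bits
H(B) = H(0.82) = 0.6801 bits

Distribution A (p=0.33) is closer to uniform (p=0.5), so it has higher entropy.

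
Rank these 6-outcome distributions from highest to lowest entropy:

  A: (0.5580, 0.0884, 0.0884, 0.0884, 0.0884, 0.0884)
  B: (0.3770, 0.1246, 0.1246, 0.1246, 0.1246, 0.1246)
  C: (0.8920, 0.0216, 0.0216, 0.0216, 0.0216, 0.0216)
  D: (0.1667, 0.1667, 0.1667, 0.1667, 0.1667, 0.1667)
D > B > A > C

Key insight: Entropy is maximized by uniform distributions and minimized by concentrated distributions.

Entropies:
  H(A) = 2.0166 bits
  H(B) = 2.4025 bits
  H(C) = 0.7446 bits
  H(D) = 2.5850 bits

Ranking: D > B > A > C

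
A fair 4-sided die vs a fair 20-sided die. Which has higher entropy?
20-sided die

Both are uniform distributions; for uniform over n outcomes, H = log₂(n). H(4-sided) = log₂(4) = 2.000 bits and H(20-sided) = log₂(20) = 4.322 bits. More outcomes in a uniform distribution means higher entropy.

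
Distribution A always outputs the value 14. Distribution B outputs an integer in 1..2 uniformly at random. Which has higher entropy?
B

A is deterministic, so H(A) = 0. B is uniform over 2 outcomes, so H(B) = log₂(2) = 1.000 bits. Any distribution with genuine randomness has higher entropy than a deterministic one.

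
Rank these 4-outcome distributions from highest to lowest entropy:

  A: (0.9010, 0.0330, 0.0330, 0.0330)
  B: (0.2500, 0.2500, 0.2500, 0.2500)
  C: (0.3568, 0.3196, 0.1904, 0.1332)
B > C > A

Key insight: Entropy is maximized by uniform distributions and minimized by concentrated distributions.

- Uniform distributions have maximum entropy log₂(4) = 2.0000 bits
- The more "peaked" or concentrated a distribution, the lower its entropy

Entropies:
  H(A) = 0.6227 bits
  H(B) = 2.0000 bits
  H(C) = 1.8994 bits

Ranking: B > C > A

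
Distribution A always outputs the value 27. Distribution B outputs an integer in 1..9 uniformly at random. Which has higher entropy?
B

A is deterministic, so H(A) = 0. B is uniform over 9 outcomes, so H(B) = log₂(9) = 3.170 bits. Any distribution with genuine randomness has higher entropy than a deterministic one.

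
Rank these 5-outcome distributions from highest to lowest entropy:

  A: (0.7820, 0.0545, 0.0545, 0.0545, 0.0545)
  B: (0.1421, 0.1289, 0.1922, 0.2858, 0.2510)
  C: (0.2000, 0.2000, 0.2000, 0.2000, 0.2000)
C > B > A

Key insight: Entropy is maximized by uniform distributions and minimized by concentrated distributions.

- Uniform distributions have maximum entropy log₂(5) = 2.3219 bits
- The more "peaked" or concentrated a distribution, the lower its entropy

Entropies:
  H(A) = 1.1925 bits
  H(B) = 2.2552 bits
  H(C) = 2.3219 bits

Ranking: C > B > A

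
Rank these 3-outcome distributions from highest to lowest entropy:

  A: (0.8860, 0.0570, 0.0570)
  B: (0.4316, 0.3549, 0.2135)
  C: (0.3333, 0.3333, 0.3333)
C > B > A

Key insight: Entropy is maximized by uniform distributions and minimized by concentrated distributions.

- Uniform distributions have maximum entropy log₂(3) = 1.5850 bits
- The more "peaked" or concentrated a distribution, the lower its entropy

Entropies:
  H(A) = 0.6259 bits
  H(B) = 1.5292 bits
  H(C) = 1.5850 bits

Ranking: C > B > A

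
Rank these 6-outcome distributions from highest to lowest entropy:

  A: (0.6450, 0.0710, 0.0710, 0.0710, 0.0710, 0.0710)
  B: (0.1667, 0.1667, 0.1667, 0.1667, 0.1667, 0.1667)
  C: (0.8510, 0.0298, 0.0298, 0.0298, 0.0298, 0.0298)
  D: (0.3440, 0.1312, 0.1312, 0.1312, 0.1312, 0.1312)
B > D > A > C

Key insight: Entropy is maximized by uniform distributions and minimized by concentrated distributions.

Entropies:
  H(A) = 1.7627 bits
  H(B) = 2.5850 bits
  H(C) = 0.9533 bits
  H(D) = 2.4518 bits

Ranking: B > D > A > C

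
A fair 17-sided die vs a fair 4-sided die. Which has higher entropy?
17-sided die

Both are uniform distributions; for uniform over n outcomes, H = log₂(n). H(17-sided) = log₂(17) = 4.087 bits and H(4-sided) = log₂(4) = 2.000 bits. More outcomes in a uniform distribution means higher entropy.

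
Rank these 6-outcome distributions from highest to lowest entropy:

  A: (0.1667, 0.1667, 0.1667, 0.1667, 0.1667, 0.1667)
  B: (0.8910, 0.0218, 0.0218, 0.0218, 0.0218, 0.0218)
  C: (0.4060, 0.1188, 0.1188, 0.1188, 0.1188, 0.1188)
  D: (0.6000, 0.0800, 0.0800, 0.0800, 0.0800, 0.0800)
A > C > D > B

Key insight: Entropy is maximized by uniform distributions and minimized by concentrated distributions.

Entropies:
  H(A) = 2.5850 bits
  H(B) = 0.7500 bits
  H(C) = 2.3536 bits
  H(D) = 1.8997 bits

Ranking: A > C > D > B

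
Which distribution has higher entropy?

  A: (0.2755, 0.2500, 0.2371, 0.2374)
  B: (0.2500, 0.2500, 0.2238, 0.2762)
A

Both distributions are close to uniform, making this a harder comparison.

H(A) = 1.9972 bits
H(B) = 1.9960 bits

The distribution closer to uniform has higher entropy.
Answer: A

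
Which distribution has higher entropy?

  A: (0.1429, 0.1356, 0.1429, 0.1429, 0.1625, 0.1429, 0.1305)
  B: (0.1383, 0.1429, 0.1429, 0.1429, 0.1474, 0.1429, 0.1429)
B

Both distributions are close to uniform, making this a harder comparison.

H(A) = 2.8044 bits
H(B) = 2.8071 bits

The distribution closer to uniform has higher entropy.
Answer: B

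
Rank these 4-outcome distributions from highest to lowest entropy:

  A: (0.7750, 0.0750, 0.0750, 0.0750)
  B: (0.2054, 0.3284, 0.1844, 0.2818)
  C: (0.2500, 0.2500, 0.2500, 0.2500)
C > B > A

Key insight: Entropy is maximized by uniform distributions and minimized by concentrated distributions.

- Uniform distributions have maximum entropy log₂(4) = 2.0000 bits
- The more "peaked" or concentrated a distribution, the lower its entropy

Entropies:
  H(A) = 1.1258 bits
  H(B) = 1.9613 bits
  H(C) = 2.0000 bits

Ranking: C > B > A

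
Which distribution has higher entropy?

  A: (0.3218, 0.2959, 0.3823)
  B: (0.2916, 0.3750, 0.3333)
B

Both distributions are close to uniform, making this a harder comparison.

H(A) = 1.5766 bits
H(B) = 1.5774 bits

The distribution closer to uniform has higher entropy.
Answer: B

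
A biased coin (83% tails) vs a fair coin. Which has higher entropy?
Fair coin

The fair coin is uniform (p=0.5), maximizing binary entropy at 1 bit. The biased coin has H(0.83) ≈ 0.658 bits — its outcome is more predictable, so its entropy is lower.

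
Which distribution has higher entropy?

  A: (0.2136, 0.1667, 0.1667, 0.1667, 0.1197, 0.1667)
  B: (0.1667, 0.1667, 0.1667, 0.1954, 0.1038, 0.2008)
A

Both distributions are close to uniform, making this a harder comparison.

H(A) = 2.5656 bits
H(B) = 2.5571 bits

The distribution closer to uniform has higher entropy.
Answer: A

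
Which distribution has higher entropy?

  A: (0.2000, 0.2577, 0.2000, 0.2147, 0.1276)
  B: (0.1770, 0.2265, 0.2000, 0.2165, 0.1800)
B

Both distributions are close to uniform, making this a harder comparison.

H(A) = 2.2884 bits
H(B) = 2.3151 bits

The distribution closer to uniform has higher entropy.
Answer: B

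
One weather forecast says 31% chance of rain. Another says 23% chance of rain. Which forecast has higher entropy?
31% forecast

Treat each forecast as a Bernoulli distribution. Binary entropy is maximized at p=0.5 and falls off symmetrically toward 0 or 1. The 31% forecast is closer to 50%, so it is more uncertain. H(31%) ≈ 0.893 bits, H(23%) ≈ 0.778 bits.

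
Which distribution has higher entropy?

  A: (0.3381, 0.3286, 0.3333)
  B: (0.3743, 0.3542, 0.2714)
A

Both distributions are close to uniform, making this a harder comparison.

H(A) = 1.5849 bits
H(B) = 1.5717 bits

The distribution closer to uniform has higher entropy.
Answer: A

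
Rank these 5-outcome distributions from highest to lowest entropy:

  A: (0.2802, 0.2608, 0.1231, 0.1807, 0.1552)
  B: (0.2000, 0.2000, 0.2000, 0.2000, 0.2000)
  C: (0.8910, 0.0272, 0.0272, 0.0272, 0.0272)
B > A > C

Key insight: Entropy is maximized by uniform distributions and minimized by concentrated distributions.

- Uniform distributions have maximum entropy log₂(5) = 2.3219 bits
- The more "peaked" or concentrated a distribution, the lower its entropy

Entropies:
  H(A) = 2.2552 bits
  H(B) = 2.3219 bits
  H(C) = 0.7149 bits

Ranking: B > A > C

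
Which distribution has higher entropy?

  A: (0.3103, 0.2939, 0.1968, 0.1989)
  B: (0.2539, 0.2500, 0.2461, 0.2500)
B

Both distributions are close to uniform, making this a harder comparison.

H(A) = 1.9681 bits
H(B) = 1.9999 bits

The distribution closer to uniform has higher entropy.
Answer: B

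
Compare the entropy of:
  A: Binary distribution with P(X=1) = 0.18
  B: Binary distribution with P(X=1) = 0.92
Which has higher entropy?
A

For binary distributions, entropy is maximized at p=0.5 and decreases as p moves toward 0 or 1.

H(A) = H(0.18) = 0.6801 bits
H(B) = H(0.92) = 0.4022 bits

Distribution A (p=0.18) is closer to uniform (p=0.5), so it has higher entropy.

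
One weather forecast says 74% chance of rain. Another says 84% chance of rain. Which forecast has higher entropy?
74% forecast

Treat each forecast as a Bernoulli distribution. Binary entropy is maximized at p=0.5 and falls off symmetrically toward 0 or 1. The 74% forecast is closer to 50%, so it is more uncertain. H(74%) ≈ 0.827 bits, H(84%) ≈ 0.634 bits.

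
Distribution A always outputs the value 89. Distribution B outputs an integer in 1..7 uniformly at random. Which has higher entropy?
B

A is deterministic, so H(A) = 0. B is uniform over 7 outcomes, so H(B) = log₂(7) = 2.807 bits. Any distribution with genuine randomness has higher entropy than a deterministic one.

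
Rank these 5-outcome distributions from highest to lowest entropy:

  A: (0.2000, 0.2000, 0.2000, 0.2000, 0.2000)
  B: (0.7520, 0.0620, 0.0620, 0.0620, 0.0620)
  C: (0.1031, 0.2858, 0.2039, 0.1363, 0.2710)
A > C > B

Key insight: Entropy is maximized by uniform distributions and minimized by concentrated distributions.

- Uniform distributions have maximum entropy log₂(5) = 2.3219 bits
- The more "peaked" or concentrated a distribution, the lower its entropy

Entropies:
  H(A) = 2.3219 bits
  H(B) = 1.3041 bits
  H(C) = 2.2244 bits

Ranking: A > C > B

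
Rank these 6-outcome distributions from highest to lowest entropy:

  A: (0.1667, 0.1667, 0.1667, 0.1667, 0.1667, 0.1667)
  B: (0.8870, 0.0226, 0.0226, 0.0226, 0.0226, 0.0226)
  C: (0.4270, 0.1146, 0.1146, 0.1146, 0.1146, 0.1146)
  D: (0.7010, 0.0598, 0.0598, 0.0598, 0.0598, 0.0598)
A > C > D > B

Key insight: Entropy is maximized by uniform distributions and minimized by concentrated distributions.

Entropies:
  H(A) = 2.5850 bits
  H(B) = 0.7713 bits
  H(C) = 2.3150 bits
  H(D) = 1.5743 bits

Ranking: A > C > D > B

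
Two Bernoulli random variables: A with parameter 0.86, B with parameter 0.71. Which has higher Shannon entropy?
B

For binary distributions, entropy is maximized at p=0.5 and decreases as p moves toward 0 or 1.

H(A) = H(0.86) = 0.5842 bits
H(B) = H(0.71) = 0.8687 bits

Distribution B (p=0.71) is closer to uniform (p=0.5), so it has higher entropy.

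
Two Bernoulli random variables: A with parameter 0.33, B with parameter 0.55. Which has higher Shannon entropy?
B

For binary distributions, entropy is maximized at p=0.5 and decreases as p moves toward 0 or 1.

H(A) = H(0.33) = 0.9149 bits
H(B) = H(0.55) = 0.9928 bits

Distribution B (p=0.55) is closer to uniform (p=0.5), so it has higher entropy.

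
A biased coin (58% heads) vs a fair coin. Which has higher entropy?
Fair coin

The fair coin is uniform (p=0.5), maximizing binary entropy at 1 bit. The biased coin has H(0.58) ≈ 0.981 bits — its outcome is more predictable, so its entropy is lower.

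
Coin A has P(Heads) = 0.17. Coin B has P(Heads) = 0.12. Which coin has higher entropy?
A

For binary distributions, entropy is maximized at p=0.5 and decreases as p moves toward 0 or 1.

H(A) = H(0.17) = 0.6577 bits
H(B) = H(0.12) = 0.5294 bits

Distribution A (p=0.17) is closer to uniform (p=0.5), so it has higher entropy.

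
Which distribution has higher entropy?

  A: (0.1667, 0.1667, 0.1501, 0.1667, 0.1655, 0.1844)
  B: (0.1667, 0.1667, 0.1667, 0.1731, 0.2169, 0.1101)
A

Both distributions are close to uniform, making this a harder comparison.

H(A) = 2.5824 bits
H(B) = 2.5591 bits

The distribution closer to uniform has higher entropy.
Answer: A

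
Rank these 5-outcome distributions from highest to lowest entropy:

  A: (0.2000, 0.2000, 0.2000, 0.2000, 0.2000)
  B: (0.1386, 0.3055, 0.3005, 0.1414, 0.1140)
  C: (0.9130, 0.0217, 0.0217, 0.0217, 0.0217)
A > B > C

Key insight: Entropy is maximized by uniform distributions and minimized by concentrated distributions.

- Uniform distributions have maximum entropy log₂(5) = 2.3219 bits
- The more "peaked" or concentrated a distribution, the lower its entropy

Entropies:
  H(A) = 2.3219 bits
  H(B) = 2.1952 bits
  H(C) = 0.6004 bits

Ranking: A > B > C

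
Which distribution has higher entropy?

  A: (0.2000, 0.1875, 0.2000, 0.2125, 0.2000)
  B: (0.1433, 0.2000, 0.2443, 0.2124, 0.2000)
A

Both distributions are close to uniform, making this a harder comparison.

H(A) = 2.3208 bits
H(B) = 2.3019 bits

The distribution closer to uniform has higher entropy.
Answer: A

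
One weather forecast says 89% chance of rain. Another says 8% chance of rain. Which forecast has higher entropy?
89% forecast

Treat each forecast as a Bernoulli distribution. Binary entropy is maximized at p=0.5 and falls off symmetrically toward 0 or 1. The 89% forecast is closer to 50%, so it is more uncertain. H(89%) ≈ 0.500 bits, H(8%) ≈ 0.402 bits.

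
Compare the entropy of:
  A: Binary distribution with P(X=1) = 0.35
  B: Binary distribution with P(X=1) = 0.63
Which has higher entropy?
B

For binary distributions, entropy is maximized at p=0.5 and decreases as p moves toward 0 or 1.

H(A) = H(0.35) = 0.9341 bits
H(B) = H(0.63) = 0.9507 bits

Distribution B (p=0.63) is closer to uniform (p=0.5), so it has higher entropy.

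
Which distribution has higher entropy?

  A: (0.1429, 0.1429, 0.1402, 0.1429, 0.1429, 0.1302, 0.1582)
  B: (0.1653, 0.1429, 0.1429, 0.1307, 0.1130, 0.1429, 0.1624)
A

Both distributions are close to uniform, making this a harder comparison.

H(A) = 2.8053 bits
H(B) = 2.7975 bits

The distribution closer to uniform has higher entropy.
Answer: A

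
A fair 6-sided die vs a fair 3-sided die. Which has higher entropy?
6-sided die

Both are uniform distributions; for uniform over n outcomes, H = log₂(n). H(6-sided) = log₂(6) = 2.585 bits and H(3-sided) = log₂(3) = 1.585 bits. More outcomes in a uniform distribution means higher entropy.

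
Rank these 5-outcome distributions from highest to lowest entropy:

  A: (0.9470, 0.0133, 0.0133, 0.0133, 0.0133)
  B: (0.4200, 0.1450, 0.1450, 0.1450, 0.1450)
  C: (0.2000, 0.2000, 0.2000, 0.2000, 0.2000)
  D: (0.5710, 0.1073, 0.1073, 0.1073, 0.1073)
C > B > D > A

Key insight: Entropy is maximized by uniform distributions and minimized by concentrated distributions.

Entropies:
  H(A) = 0.4050 bits
  H(B) = 2.1415 bits
  H(C) = 2.3219 bits
  H(D) = 1.8434 bits

Ranking: C > B > D > A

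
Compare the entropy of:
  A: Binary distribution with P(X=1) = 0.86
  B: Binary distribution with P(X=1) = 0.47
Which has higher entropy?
B

For binary distributions, entropy is maximized at p=0.5 and decreases as p moves toward 0 or 1.

H(A) = H(0.86) = 0.5842 bits
H(B) = H(0.47) = 0.9974 bits

Distribution B (p=0.47) is closer to uniform (p=0.5), so it has higher entropy.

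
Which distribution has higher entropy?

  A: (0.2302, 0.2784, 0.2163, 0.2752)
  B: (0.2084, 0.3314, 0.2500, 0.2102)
A

Both distributions are close to uniform, making this a harder comparison.

H(A) = 1.9914 bits
H(B) = 1.9725 bits

The distribution closer to uniform has higher entropy.
Answer: A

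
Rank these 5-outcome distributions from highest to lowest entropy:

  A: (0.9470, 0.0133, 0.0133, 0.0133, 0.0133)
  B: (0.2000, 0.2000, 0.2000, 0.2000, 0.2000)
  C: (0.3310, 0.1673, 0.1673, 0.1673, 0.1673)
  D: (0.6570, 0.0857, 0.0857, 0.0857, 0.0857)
B > C > D > A

Key insight: Entropy is maximized by uniform distributions and minimized by concentrated distributions.

Entropies:
  H(A) = 0.4050 bits
  H(B) = 2.3219 bits
  H(C) = 2.2539 bits
  H(D) = 1.6137 bits

Ranking: B > C > D > A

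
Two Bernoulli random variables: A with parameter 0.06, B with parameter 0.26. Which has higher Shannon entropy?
B

For binary distributions, entropy is maximized at p=0.5 and decreases as p moves toward 0 or 1.

H(A) = H(0.06) = 0.3274 bits
H(B) = H(0.26) = 0.8267 bits

Distribution B (p=0.26) is closer to uniform (p=0.5), so it has higher entropy.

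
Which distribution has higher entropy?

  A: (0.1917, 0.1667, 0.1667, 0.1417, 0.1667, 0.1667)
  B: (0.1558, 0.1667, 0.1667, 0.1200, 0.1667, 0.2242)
A

Both distributions are close to uniform, making this a harder comparison.

H(A) = 2.5795 bits
H(B) = 2.5611 bits

The distribution closer to uniform has higher entropy.
Answer: A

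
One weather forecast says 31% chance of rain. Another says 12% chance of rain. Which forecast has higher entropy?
31% forecast

Treat each forecast as a Bernoulli distribution. Binary entropy is maximized at p=0.5 and falls off symmetrically toward 0 or 1. The 31% forecast is closer to 50%, so it is more uncertain. H(31%) ≈ 0.893 bits, H(12%) ≈ 0.529 bits.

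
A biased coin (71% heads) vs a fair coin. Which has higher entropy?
Fair coin

The fair coin is uniform (p=0.5), maximizing binary entropy at 1 bit. The biased coin has H(0.71) ≈ 0.869 bits — its outcome is more predictable, so its entropy is lower.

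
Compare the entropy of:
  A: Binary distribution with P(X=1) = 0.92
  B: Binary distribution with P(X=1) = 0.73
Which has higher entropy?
B

For binary distributions, entropy is maximized at p=0.5 and decreases as p moves toward 0 or 1.

H(A) = H(0.92) = 0.4022 bits
H(B) = H(0.73) = 0.8415 bits

Distribution B (p=0.73) is closer to uniform (p=0.5), so it has higher entropy.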